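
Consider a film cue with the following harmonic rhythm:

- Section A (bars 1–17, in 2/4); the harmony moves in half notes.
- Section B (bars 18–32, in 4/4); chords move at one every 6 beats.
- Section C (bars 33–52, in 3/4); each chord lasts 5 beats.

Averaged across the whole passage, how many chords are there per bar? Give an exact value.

A: 17 bars of 2 beats is 34 beats; at 2 beats each that's 17 chords.
B: 15 bars of 4 beats is 60 beats; at 6 beats each that's 10 chords.
C: 20 bars of 3 beats is 60 beats; at 5 beats each that's 12 chords.
Overall: 39 chords over 52 bars → 39/52 = 0.75 chords per bar.

0.75 chords per bar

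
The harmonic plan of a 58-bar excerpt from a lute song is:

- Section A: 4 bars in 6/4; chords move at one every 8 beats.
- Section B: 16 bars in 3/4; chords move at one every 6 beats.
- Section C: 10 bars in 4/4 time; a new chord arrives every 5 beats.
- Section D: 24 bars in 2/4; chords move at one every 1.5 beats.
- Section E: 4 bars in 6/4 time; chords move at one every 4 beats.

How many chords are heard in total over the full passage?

A: 4 bars × 6 beats = 24 beats; 8 beats/chord → 3 chords.
B: 16 bars × 3 beats = 48 beats; 6 beats/chord → 8 chords.
C: 10 bars × 4 beats = 40 beats; 5 beats/chord → 8 chords.
D: 24 bars × 2 beats = 48 beats; 1.5 beats/chord → 32 chords.
E: 4 bars × 6 beats = 24 beats; 4 beats/chord → 6 chords.
Total: 3 + 8 + 8 + 32 + 6 = 57.

57 chords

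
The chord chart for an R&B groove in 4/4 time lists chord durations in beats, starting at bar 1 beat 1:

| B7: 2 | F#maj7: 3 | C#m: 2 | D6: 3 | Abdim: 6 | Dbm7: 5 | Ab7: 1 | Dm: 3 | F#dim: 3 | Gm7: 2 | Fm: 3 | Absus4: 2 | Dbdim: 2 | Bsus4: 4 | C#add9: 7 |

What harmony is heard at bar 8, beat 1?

Beat 1 of bar 8 is beat (8−1)×4 + 1 = 29 overall.
Running totals: B7 ends at 2, F#maj7 ends at 5, C#m ends at 7, D6 ends at 10, Abdim ends at 16, Dbm7 ends at 21, Ab7 ends at 22, Dm ends at 25, F#dim ends at 28, Gm7 ends at 30.
Beat 29 falls within Gm7.

Gm7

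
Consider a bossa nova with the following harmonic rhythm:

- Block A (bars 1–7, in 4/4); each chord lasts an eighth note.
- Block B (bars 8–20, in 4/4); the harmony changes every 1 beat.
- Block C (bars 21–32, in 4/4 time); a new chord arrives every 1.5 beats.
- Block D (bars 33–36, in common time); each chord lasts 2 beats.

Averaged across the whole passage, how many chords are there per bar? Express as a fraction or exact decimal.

37/9 chords per bar

A: 7 bars of 4 beats is 28 beats; at 0.5 beats each that's 56 chords.
B: 13 bars of 4 beats is 52 beats; at 1 beat each that's 52 chords.
C: 12 bars of 4 beats is 48 beats; at 1.5 beats each that's 32 chords.
D: 4 bars of 4 beats is 16 beats; at 2 beats each that's 8 chords.
Overall: 148 chords over 36 bars → 148/36 = 37/9 chords per bar.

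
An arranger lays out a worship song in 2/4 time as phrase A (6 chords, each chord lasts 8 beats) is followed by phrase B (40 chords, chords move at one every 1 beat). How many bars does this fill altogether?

A: 6 × 8 = 48 beats = 24 bars.
B: 40 × 1 = 40 beats = 20 bars.
Total: 24 + 20 = 44 bars.

44 bars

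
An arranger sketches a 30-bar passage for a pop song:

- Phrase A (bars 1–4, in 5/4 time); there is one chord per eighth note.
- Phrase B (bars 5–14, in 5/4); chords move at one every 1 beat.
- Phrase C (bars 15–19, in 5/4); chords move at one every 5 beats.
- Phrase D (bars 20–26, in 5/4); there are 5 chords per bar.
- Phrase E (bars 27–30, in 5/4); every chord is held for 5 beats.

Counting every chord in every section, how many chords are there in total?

134 chords

A: 4 bars × 5 beats = 20 beats; 0.5 beats/chord → 40 chords.
B: 10 bars × 5 beats = 50 beats; 1 beat/chord → 50 chords.
C: 5 bars × 5 beats = 25 beats; 5 beats/chord → 5 chords.
D: 7 bars × 5 beats = 35 beats; 1 beat/chord → 35 chords.
E: 4 bars × 5 beats = 20 beats; 5 beats/chord → 4 chords.
Total: 40 + 50 + 5 + 35 + 4 = 134.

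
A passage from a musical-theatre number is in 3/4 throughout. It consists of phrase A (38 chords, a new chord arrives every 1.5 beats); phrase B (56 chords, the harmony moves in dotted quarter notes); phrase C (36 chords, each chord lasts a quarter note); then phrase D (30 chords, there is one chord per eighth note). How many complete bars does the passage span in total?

A: 38 × 1.5 = 57 beats = 19 bars.
B: 56 × 1.5 = 84 beats = 28 bars.
C: 36 × 1 = 36 beats = 12 bars.
D: 30 × 0.5 = 15 beats = 5 bars.
Total: 19 + 28 + 12 + 5 = 64 bars.

64 bars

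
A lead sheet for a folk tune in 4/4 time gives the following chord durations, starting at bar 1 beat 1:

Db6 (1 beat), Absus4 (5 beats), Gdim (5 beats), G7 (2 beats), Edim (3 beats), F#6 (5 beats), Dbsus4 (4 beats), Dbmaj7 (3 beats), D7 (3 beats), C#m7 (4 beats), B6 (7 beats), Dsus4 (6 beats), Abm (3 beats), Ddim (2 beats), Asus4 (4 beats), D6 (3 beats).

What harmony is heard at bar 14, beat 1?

Ddim

Beat 1 of bar 14 is beat (14−1)×4 + 1 = 53 overall.
Running totals: Db6 ends at 1, Absus4 ends at 6, Gdim ends at 11, G7 ends at 13, Edim ends at 16, F#6 ends at 21, Dbsus4 ends at 25, Dbmaj7 ends at 28, D7 ends at 31, C#m7 ends at 35, B6 ends at 42, Dsus4 ends at 48, Abm ends at 51, Ddim ends at 53.
Beat 53 falls within Ddim.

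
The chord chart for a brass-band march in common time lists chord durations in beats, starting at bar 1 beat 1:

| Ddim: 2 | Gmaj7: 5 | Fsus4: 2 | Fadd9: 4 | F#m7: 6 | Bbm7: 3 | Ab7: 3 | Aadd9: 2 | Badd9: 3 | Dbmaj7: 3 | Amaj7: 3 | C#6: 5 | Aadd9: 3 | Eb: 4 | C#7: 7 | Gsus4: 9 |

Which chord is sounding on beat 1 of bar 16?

Gsus4

Beat 1 of bar 16 is beat (16−1)×4 + 1 = 61 overall.
Running totals: Ddim ends at 2, Gmaj7 ends at 7, Fsus4 ends at 9, Fadd9 ends at 13, F#m7 ends at 19, Bbm7 ends at 22, Ab7 ends at 25, Aadd9 ends at 27, Badd9 ends at 30, Dbmaj7 ends at 33, Amaj7 ends at 36, C#6 ends at 41, Aadd9 ends at 44, Eb ends at 48, C#7 ends at 55, Gsus4 ends at 64.
Beat 61 falls within Gsus4.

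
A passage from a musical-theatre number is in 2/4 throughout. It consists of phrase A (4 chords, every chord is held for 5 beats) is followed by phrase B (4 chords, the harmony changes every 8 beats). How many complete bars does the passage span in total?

26 bars

A: 4 × 5 = 20 beats = 10 bars.
B: 4 × 8 = 32 beats = 16 bars.
Total: 10 + 16 = 26 bars.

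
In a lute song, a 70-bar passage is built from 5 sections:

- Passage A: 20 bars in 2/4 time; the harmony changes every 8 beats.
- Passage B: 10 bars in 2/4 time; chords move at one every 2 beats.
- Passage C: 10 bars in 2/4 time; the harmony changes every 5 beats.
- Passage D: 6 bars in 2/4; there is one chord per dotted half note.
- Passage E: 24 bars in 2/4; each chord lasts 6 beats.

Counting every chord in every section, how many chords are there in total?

A: 20 bars × 2 beats = 40 beats; 8 beats/chord → 5 chords.
B: 10 bars × 2 beats = 20 beats; 2 beats/chord → 10 chords.
C: 10 bars × 2 beats = 20 beats; 5 beats/chord → 4 chords.
D: 6 bars × 2 beats = 12 beats; 3 beats/chord → 4 chords.
E: 24 bars × 2 beats = 48 beats; 6 beats/chord → 8 chords.
Total: 5 + 10 + 4 + 4 + 8 = 31.

31 chords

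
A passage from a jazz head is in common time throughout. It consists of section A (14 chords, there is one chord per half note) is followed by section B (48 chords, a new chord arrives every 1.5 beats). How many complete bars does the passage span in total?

25 bars

A: 14 × 2 = 28 beats = 7 bars.
B: 48 × 1.5 = 72 beats = 18 bars.
Total: 7 + 18 = 25 bars.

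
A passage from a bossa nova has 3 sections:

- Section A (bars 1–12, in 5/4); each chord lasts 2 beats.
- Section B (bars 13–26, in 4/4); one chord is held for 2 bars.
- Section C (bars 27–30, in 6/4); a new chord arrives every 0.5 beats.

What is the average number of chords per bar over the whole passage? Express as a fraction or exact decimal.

A: 12 bars of 5 beats is 60 beats; at 2 beats each that's 30 chords.
B: 14 bars of 4 beats is 56 beats; at 8 beats each that's 7 chords.
C: 4 bars of 6 beats is 24 beats; at 0.5 beats each that's 48 chords.
Overall: 85 chords over 30 bars → 85/30 = 17/6 chords per bar.

17/6 chords per bar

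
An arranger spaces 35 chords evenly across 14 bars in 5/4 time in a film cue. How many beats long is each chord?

2 beats

14 bars × 5 beats/bar = 70 beats total.
70 beats ÷ 35 chords = 2 beats per chord.
(That is a half note.)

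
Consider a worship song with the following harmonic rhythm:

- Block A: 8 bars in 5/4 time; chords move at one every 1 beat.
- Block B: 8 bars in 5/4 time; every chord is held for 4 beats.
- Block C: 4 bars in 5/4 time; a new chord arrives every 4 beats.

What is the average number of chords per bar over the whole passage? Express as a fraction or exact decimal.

A: 8 bars of 5 beats is 40 beats; at 1 beat each that's 40 chords.
B: 8 bars of 5 beats is 40 beats; at 4 beats each that's 10 chords.
C: 4 bars of 5 beats is 20 beats; at 4 beats each that's 5 chords.
Overall: 55 chords over 20 bars → 55/20 = 2.75 chords per bar.

2.75 chords per bar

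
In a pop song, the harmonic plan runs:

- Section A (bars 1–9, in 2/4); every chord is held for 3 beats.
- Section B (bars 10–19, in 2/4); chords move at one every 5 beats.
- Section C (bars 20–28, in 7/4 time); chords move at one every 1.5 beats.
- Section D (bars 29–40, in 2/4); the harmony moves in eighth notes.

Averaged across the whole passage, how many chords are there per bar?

2.5 chords per bar

A: 9 bars of 2 beats is 18 beats; at 3 beats each that's 6 chords.
B: 10 bars of 2 beats is 20 beats; at 5 beats each that's 4 chords.
C: 9 bars of 7 beats is 63 beats; at 1.5 beats each that's 42 chords.
D: 12 bars of 2 beats is 24 beats; at 0.5 beats each that's 48 chords.
Overall: 100 chords over 40 bars → 100/40 = 2.5 chords per bar.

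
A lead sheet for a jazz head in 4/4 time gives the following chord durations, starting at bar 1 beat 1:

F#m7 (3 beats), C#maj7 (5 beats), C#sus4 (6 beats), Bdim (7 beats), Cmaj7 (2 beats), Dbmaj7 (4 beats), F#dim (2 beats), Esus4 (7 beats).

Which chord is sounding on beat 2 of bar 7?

Beat 2 of bar 7 is beat (7−1)×4 + 2 = 26 overall.
Running totals: F#m7 ends at 3, C#maj7 ends at 8, C#sus4 ends at 14, Bdim ends at 21, Cmaj7 ends at 23, Dbmaj7 ends at 27.
Beat 26 falls within Dbmaj7.

Dbmaj7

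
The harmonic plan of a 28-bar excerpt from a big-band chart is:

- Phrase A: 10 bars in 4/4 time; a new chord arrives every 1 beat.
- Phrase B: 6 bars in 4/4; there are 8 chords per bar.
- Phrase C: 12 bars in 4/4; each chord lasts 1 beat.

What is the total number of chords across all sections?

A: 10 bars × 4 beats = 40 beats; 1 beat/chord → 40 chords.
B: 6 bars × 4 beats = 24 beats; 0.5 beats/chord → 48 chords.
C: 12 bars × 4 beats = 48 beats; 1 beat/chord → 48 chords.
Total: 40 + 48 + 48 = 136.

136 chords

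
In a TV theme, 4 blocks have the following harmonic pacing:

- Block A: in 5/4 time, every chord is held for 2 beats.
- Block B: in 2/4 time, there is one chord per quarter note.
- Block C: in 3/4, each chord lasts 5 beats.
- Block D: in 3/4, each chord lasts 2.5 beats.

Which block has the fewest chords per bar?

Block C

A: each chord is 2 beats in 5/4, so 2.5 per bar.
B: each chord is 1 beat in 2/4, so 2 per bar.
C: each chord is 5 beats in 3/4, so 0.6 per bar.
D: each chord is 2.5 beats in 3/4, so 1.2 per bar.
Slowest is C at 0.6 chords/bar.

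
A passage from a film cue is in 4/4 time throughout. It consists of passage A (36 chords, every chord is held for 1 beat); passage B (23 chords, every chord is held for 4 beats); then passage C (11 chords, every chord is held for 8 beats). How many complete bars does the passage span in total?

A: 36 × 1 = 36 beats = 9 bars.
B: 23 × 4 = 92 beats = 23 bars.
C: 11 × 8 = 88 beats = 22 bars.
Total: 9 + 23 + 22 = 54 bars.

54 bars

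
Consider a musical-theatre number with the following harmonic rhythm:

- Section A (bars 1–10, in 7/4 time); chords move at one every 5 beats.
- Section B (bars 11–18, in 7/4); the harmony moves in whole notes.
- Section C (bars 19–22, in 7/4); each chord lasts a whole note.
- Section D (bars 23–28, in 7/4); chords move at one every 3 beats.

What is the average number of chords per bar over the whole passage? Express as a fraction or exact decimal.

1.75 chords per bar

A: 10 bars of 7 beats is 70 beats; at 5 beats each that's 14 chords.
B: 8 bars of 7 beats is 56 beats; at 4 beats each that's 14 chords.
C: 4 bars of 7 beats is 28 beats; at 4 beats each that's 7 chords.
D: 6 bars of 7 beats is 42 beats; at 3 beats each that's 14 chords.
Overall: 49 chords over 28 bars → 49/28 = 1.75 chords per bar.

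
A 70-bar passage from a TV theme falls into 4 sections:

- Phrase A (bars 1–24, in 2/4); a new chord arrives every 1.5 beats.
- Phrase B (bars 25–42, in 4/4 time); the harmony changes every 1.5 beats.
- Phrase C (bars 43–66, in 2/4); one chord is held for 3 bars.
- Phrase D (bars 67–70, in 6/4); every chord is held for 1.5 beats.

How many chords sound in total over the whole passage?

104 chords

A: 24·2 = 48 beats, 48/1.5 = 32 chords.
B: 18·4 = 72 beats, 72/1.5 = 48 chords.
C: 24·2 = 48 beats, 48/6 = 8 chords.
D: 4·6 = 24 beats, 24/1.5 = 16 chords.
Total: 32 + 48 + 8 + 16 = 104.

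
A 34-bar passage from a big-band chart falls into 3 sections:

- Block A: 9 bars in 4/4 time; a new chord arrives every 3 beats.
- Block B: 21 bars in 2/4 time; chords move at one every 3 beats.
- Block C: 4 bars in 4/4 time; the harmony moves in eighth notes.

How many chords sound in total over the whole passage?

58 chords

A: 9·4 = 36 beats, 36/3 = 12 chords.
B: 21·2 = 42 beats, 42/3 = 14 chords.
C: 4·4 = 16 beats, 16/0.5 = 32 chords.
Total: 12 + 14 + 32 = 58.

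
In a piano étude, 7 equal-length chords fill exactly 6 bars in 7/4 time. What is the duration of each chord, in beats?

6 bars × 7 beats/bar = 42 beats total.
42 beats ÷ 7 chords = 6 beats per chord.

6 beats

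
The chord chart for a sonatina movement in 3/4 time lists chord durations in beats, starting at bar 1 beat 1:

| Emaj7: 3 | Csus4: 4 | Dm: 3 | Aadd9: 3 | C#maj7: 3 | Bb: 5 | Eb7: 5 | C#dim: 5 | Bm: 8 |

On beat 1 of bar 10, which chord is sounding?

Beat 1 of bar 10 is beat (10−1)×3 + 1 = 28 overall.
Running totals: Emaj7 ends at 3, Csus4 ends at 7, Dm ends at 10, Aadd9 ends at 13, C#maj7 ends at 16, Bb ends at 21, Eb7 ends at 26, C#dim ends at 31.
Beat 28 falls within C#dim.

C#dim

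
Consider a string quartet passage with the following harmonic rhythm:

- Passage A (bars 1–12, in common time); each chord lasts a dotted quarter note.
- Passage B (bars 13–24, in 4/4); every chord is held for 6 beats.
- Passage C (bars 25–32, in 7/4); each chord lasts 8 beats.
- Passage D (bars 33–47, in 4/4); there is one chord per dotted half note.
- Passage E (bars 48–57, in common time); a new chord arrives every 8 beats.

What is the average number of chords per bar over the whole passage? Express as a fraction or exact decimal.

A: 12 bars of 4 beats is 48 beats; at 1.5 beats each that's 32 chords.
B: 12 bars of 4 beats is 48 beats; at 6 beats each that's 8 chords.
C: 8 bars of 7 beats is 56 beats; at 8 beats each that's 7 chords.
D: 15 bars of 4 beats is 60 beats; at 3 beats each that's 20 chords.
E: 10 bars of 4 beats is 40 beats; at 8 beats each that's 5 chords.
Overall: 72 chords over 57 bars → 72/57 = 24/19 chords per bar.

24/19 chords per bar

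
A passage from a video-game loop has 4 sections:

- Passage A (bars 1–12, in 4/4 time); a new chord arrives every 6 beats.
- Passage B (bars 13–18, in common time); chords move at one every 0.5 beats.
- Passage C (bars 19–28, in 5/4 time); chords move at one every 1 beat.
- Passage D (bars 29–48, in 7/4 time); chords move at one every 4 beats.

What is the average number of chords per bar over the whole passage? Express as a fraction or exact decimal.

A: 12 bars of 4 beats is 48 beats; at 6 beats each that's 8 chords.
B: 6 bars of 4 beats is 24 beats; at 0.5 beats each that's 48 chords.
C: 10 bars of 5 beats is 50 beats; at 1 beat each that's 50 chords.
D: 20 bars of 7 beats is 140 beats; at 4 beats each that's 35 chords.
Overall: 141 chords over 48 bars → 141/48 = 47/16 chords per bar.

47/16 chords per bar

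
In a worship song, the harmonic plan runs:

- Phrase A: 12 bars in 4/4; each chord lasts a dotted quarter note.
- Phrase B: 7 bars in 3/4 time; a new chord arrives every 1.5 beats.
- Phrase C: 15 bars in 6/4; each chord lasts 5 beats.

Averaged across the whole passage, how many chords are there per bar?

32/17 chords per bar

A: 12 × 4 = 48 beats ÷ 1.5 = 32 chords.
B: 7 × 3 = 21 beats ÷ 1.5 = 14 chords.
C: 15 × 6 = 90 beats ÷ 5 = 18 chords.
Overall: 64 chords over 34 bars → 64/34 = 32/17 chords per bar.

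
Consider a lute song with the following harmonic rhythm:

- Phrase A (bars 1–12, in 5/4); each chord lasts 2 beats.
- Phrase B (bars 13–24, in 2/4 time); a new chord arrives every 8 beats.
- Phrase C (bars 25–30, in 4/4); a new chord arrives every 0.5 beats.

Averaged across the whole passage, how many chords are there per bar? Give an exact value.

A: 12 × 5 = 60 beats ÷ 2 = 30 chords.
B: 12 × 2 = 24 beats ÷ 8 = 3 chords.
C: 6 × 4 = 24 beats ÷ 0.5 = 48 chords.
Overall: 81 chords over 30 bars → 81/30 = 2.7 chords per bar.

2.7 chords per bar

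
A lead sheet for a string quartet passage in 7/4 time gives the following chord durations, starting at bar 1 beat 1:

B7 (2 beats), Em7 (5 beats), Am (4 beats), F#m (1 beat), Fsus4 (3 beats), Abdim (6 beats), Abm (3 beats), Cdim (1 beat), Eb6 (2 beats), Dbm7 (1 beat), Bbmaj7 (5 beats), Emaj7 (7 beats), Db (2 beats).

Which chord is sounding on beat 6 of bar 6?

Db

Beat 6 of bar 6 is beat (6−1)×7 + 6 = 41 overall.
Running totals: B7 ends at 2, Em7 ends at 7, Am ends at 11, F#m ends at 12, Fsus4 ends at 15, Abdim ends at 21, Abm ends at 24, Cdim ends at 25, Eb6 ends at 27, Dbm7 ends at 28, Bbmaj7 ends at 33, Emaj7 ends at 40, Db ends at 42.
Beat 41 falls within Db.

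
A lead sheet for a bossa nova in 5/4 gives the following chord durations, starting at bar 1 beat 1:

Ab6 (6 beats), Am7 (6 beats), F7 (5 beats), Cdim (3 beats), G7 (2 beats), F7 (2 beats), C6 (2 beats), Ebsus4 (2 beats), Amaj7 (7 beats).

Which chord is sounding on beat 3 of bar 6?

Ebsus4

Beat 3 of bar 6 is beat (6−1)×5 + 3 = 28 overall.
Running totals: Ab6 ends at 6, Am7 ends at 12, F7 ends at 17, Cdim ends at 20, G7 ends at 22, F7 ends at 24, C6 ends at 26, Ebsus4 ends at 28.
Beat 28 falls within Ebsus4.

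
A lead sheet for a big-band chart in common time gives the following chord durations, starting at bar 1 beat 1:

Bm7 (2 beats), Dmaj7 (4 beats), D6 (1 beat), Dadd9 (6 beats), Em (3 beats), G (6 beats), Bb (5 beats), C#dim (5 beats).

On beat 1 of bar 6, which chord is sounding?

G

Beat 1 of bar 6 is beat (6−1)×4 + 1 = 21 overall.
Running totals: Bm7 ends at 2, Dmaj7 ends at 6, D6 ends at 7, Dadd9 ends at 13, Em ends at 16, G ends at 22.
Beat 21 falls within G.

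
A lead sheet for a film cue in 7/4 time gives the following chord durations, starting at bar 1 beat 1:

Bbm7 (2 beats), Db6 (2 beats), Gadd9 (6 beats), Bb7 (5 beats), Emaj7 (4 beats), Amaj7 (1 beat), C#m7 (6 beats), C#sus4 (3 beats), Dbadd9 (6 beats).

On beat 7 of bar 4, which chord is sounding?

Beat 7 of bar 4 is beat (4−1)×7 + 7 = 28 overall.
Running totals: Bbm7 ends at 2, Db6 ends at 4, Gadd9 ends at 10, Bb7 ends at 15, Emaj7 ends at 19, Amaj7 ends at 20, C#m7 ends at 26, C#sus4 ends at 29.
Beat 28 falls within C#sus4.

C#sus4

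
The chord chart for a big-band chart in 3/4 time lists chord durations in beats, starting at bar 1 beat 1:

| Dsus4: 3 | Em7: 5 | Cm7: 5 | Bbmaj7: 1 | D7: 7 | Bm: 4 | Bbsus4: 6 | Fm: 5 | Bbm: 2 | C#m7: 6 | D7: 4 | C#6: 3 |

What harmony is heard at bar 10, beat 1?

Bbsus4

Beat 1 of bar 10 is beat (10−1)×3 + 1 = 28 overall.
Running totals: Dsus4 ends at 3, Em7 ends at 8, Cm7 ends at 13, Bbmaj7 ends at 14, D7 ends at 21, Bm ends at 25, Bbsus4 ends at 31.
Beat 28 falls within Bbsus4.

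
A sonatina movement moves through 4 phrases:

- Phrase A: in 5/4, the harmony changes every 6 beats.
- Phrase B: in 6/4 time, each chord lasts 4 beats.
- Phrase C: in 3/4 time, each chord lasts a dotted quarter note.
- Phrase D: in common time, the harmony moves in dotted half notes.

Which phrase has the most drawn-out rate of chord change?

A: 5/6 = 5/6 chords/bar.
B: 6/4 = 1.5 chords/bar.
C: 3/1.5 = 2 chords/bar.
D: 4/3 = 4/3 chords/bar.
Slowest is A at 5/6 chords/bar.

Phrase A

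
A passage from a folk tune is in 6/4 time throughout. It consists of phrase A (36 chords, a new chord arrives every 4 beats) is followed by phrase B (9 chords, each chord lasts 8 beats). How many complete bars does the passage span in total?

36 bars

A: 36 × 4 = 144 beats = 24 bars.
B: 9 × 8 = 72 beats = 12 bars.
Total: 24 + 12 = 36 bars.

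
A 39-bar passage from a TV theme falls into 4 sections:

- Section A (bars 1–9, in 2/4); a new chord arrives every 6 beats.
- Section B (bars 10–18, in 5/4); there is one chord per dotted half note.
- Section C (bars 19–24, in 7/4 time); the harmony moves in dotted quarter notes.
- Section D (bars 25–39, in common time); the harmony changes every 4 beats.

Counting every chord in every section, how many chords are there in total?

A: 9 bars × 2 beats = 18 beats; 6 beats/chord → 3 chords.
B: 9 bars × 5 beats = 45 beats; 3 beats/chord → 15 chords.
C: 6 bars × 7 beats = 42 beats; 1.5 beats/chord → 28 chords.
D: 15 bars × 4 beats = 60 beats; 4 beats/chord → 15 chords.
Total: 3 + 15 + 28 + 15 = 61.

61 chords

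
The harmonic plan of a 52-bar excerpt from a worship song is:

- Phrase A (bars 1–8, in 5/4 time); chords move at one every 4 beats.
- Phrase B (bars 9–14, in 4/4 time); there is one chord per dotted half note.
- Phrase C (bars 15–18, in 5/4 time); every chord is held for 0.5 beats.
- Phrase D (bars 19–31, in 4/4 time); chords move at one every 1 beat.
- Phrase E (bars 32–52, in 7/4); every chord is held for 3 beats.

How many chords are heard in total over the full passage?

159 chords

A: 8·5 = 40 beats, 40/4 = 10 chords.
B: 6·4 = 24 beats, 24/3 = 8 chords.
C: 4·5 = 20 beats, 20/0.5 = 40 chords.
D: 13·4 = 52 beats, 52/1 = 52 chords.
E: 21·7 = 147 beats, 147/3 = 49 chords.
Total: 10 + 8 + 40 + 52 + 49 = 159.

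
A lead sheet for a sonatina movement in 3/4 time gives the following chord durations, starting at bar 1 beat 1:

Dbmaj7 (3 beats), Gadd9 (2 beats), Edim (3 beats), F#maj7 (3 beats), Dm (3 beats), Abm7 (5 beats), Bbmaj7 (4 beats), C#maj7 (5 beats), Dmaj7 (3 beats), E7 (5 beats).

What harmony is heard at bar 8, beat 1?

Bbmaj7

Beat 1 of bar 8 is beat (8−1)×3 + 1 = 22 overall.
Running totals: Dbmaj7 ends at 3, Gadd9 ends at 5, Edim ends at 8, F#maj7 ends at 11, Dm ends at 14, Abm7 ends at 19, Bbmaj7 ends at 23.
Beat 22 falls within Bbmaj7.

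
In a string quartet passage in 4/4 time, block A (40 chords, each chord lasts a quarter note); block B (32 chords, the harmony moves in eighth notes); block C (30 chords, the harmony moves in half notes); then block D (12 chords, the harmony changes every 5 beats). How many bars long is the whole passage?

A: 40 × 1 = 40 beats = 10 bars.
B: 32 × 0.5 = 16 beats = 4 bars.
C: 30 × 2 = 60 beats = 15 bars.
D: 12 × 5 = 60 beats = 15 bars.
Total: 10 + 4 + 15 + 15 = 44 bars.

44 bars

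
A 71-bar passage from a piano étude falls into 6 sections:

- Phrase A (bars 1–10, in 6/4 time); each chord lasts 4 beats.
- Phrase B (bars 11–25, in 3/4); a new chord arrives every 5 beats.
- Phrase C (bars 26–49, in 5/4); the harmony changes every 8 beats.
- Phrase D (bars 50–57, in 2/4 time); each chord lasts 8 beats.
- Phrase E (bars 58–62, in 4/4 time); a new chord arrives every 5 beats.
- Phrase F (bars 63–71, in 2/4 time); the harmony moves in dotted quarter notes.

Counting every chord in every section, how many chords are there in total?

A: 10·6 = 60 beats, 60/4 = 15 chords.
B: 15·3 = 45 beats, 45/5 = 9 chords.
C: 24·5 = 120 beats, 120/8 = 15 chords.
D: 8·2 = 16 beats, 16/8 = 2 chords.
E: 5·4 = 20 beats, 20/5 = 4 chords.
F: 9·2 = 18 beats, 18/1.5 = 12 chords.
Total: 15 + 9 + 15 + 2 + 4 + 12 = 57.

57 chords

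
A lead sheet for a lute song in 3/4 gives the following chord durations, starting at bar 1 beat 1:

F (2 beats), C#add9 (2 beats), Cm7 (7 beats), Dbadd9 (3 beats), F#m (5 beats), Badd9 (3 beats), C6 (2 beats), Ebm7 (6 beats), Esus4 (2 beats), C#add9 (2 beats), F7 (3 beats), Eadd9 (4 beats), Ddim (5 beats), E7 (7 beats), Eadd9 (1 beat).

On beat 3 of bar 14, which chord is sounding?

Ddim

Beat 3 of bar 14 is beat (14−1)×3 + 3 = 42 overall.
Running totals: F ends at 2, C#add9 ends at 4, Cm7 ends at 11, Dbadd9 ends at 14, F#m ends at 19, Badd9 ends at 22, C6 ends at 24, Ebm7 ends at 30, Esus4 ends at 32, C#add9 ends at 34, F7 ends at 37, Eadd9 ends at 41, Ddim ends at 46.
Beat 42 falls within Ddim.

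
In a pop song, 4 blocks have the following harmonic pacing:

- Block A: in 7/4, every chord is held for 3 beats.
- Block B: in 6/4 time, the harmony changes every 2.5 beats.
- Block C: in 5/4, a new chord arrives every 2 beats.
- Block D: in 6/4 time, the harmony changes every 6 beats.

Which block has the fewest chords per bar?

A: each chord is 3 beats in 7/4, so 7/3 per bar.
B: each chord is 2.5 beats in 6/4, so 2.4 per bar.
C: each chord is 2 beats in 5/4, so 2.5 per bar.
D: each chord is 6 beats in 6/4, so 1 per bar.
Slowest is D at 1 chords/bar.

Block D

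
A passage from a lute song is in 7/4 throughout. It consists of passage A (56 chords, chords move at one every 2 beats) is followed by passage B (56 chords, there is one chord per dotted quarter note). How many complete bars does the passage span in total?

28 bars

A: 56 × 2 = 112 beats = 16 bars.
B: 56 × 1.5 = 84 beats = 12 bars.
Total: 16 + 12 = 28 bars.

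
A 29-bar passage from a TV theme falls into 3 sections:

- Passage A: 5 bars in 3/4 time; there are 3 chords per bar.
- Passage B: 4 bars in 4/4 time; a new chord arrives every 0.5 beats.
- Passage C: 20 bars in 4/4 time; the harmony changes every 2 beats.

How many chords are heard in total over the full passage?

A: 5 bars × 3 beats = 15 beats; 1 beat/chord → 15 chords.
B: 4 bars × 4 beats = 16 beats; 0.5 beats/chord → 32 chords.
C: 20 bars × 4 beats = 80 beats; 2 beats/chord → 40 chords.
Total: 15 + 32 + 40 = 87.

87 chords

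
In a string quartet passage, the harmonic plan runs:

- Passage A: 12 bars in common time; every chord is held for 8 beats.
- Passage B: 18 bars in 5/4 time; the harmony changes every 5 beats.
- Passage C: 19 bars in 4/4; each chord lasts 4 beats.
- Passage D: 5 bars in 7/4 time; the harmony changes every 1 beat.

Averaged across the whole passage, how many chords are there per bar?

13/9 chords per bar

A: 12 bars of 4 beats is 48 beats; at 8 beats each that's 6 chords.
B: 18 bars of 5 beats is 90 beats; at 5 beats each that's 18 chords.
C: 19 bars of 4 beats is 76 beats; at 4 beats each that's 19 chords.
D: 5 bars of 7 beats is 35 beats; at 1 beat each that's 35 chords.
Overall: 78 chords over 54 bars → 78/54 = 13/9 chords per bar.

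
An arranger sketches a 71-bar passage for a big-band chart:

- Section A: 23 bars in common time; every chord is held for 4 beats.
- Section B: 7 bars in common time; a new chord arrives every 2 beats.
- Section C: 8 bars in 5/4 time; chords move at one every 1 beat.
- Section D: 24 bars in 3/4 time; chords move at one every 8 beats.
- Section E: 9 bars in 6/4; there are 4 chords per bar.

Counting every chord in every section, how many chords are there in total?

A has 92 beats and chords last 4 each, so 23 chords.
B has 28 beats and chords last 2 each, so 14 chords.
C has 40 beats and chords last 1 each, so 40 chords.
D has 72 beats and chords last 8 each, so 9 chords.
E has 54 beats and chords last 1.5 each, so 36 chords.
Total: 23 + 14 + 40 + 9 + 36 = 122.

122 chords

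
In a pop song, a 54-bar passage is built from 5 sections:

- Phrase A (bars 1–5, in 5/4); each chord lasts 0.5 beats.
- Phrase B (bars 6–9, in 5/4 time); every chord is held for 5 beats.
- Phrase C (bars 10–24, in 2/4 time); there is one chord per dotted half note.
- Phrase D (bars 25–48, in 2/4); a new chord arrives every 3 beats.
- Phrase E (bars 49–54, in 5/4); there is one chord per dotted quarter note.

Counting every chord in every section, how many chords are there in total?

100 chords

A: 5·5 = 25 beats, 25/0.5 = 50 chords.
B: 4·5 = 20 beats, 20/5 = 4 chords.
C: 15·2 = 30 beats, 30/3 = 10 chords.
D: 24·2 = 48 beats, 48/3 = 16 chords.
E: 6·5 = 30 beats, 30/1.5 = 20 chords.
Total: 50 + 4 + 10 + 16 + 20 = 100.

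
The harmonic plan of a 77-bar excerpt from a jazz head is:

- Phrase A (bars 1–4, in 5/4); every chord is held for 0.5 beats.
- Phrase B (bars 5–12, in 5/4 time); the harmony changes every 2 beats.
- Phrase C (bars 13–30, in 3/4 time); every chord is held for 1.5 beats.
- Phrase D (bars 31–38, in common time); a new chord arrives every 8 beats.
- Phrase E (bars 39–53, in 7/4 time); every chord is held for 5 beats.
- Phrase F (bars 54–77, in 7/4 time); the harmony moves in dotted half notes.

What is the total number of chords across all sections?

A has 20 beats and chords last 0.5 each, so 40 chords.
B has 40 beats and chords last 2 each, so 20 chords.
C has 54 beats and chords last 1.5 each, so 36 chords.
D has 32 beats and chords last 8 each, so 4 chords.
E has 105 beats and chords last 5 each, so 21 chords.
F has 168 beats and chords last 3 each, so 56 chords.
Total: 40 + 20 + 36 + 4 + 21 + 56 = 177.

177 chords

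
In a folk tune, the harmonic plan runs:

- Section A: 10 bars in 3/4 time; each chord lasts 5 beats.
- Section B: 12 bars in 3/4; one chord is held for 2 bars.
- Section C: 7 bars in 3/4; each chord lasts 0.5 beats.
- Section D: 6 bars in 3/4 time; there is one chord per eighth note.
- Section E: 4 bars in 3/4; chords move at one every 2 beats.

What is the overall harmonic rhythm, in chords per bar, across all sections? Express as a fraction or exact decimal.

A: 10 × 3 = 30 beats ÷ 5 = 6 chords.
B: 12 × 3 = 36 beats ÷ 6 = 6 chords.
C: 7 × 3 = 21 beats ÷ 0.5 = 42 chords.
D: 6 × 3 = 18 beats ÷ 0.5 = 36 chords.
E: 4 × 3 = 12 beats ÷ 2 = 6 chords.
Overall: 96 chords over 39 bars → 96/39 = 32/13 chords per bar.

32/13 chords per bar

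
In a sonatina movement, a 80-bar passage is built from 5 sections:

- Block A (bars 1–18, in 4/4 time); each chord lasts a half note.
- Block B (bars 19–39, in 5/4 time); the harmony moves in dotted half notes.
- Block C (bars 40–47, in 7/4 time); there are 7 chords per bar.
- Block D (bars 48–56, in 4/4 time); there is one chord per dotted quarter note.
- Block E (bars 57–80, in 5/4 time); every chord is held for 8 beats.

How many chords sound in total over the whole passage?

A: 18·4 = 72 beats, 72/2 = 36 chords.
B: 21·5 = 105 beats, 105/3 = 35 chords.
C: 8·7 = 56 beats, 56/1 = 56 chords.
D: 9·4 = 36 beats, 36/1.5 = 24 chords.
E: 24·5 = 120 beats, 120/8 = 15 chords.
Total: 36 + 35 + 56 + 24 + 15 = 166.

166 chords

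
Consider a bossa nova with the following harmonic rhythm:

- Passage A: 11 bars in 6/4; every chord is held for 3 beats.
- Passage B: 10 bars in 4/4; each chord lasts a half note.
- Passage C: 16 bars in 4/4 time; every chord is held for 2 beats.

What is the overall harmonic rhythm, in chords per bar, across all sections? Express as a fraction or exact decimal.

A: 11 × 6 = 66 beats ÷ 3 = 22 chords.
B: 10 × 4 = 40 beats ÷ 2 = 20 chords.
C: 16 × 4 = 64 beats ÷ 2 = 32 chords.
Overall: 74 chords over 37 bars → 74/37 = 2 chords per bar.

2 chords per bar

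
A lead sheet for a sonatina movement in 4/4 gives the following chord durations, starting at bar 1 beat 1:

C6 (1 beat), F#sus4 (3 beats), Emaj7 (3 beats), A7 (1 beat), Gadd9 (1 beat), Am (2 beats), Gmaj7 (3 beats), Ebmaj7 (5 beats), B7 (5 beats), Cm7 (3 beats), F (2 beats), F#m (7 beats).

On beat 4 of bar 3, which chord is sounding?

Beat 4 of bar 3 is beat (3−1)×4 + 4 = 12 overall.
Running totals: C6 ends at 1, F#sus4 ends at 4, Emaj7 ends at 7, A7 ends at 8, Gadd9 ends at 9, Am ends at 11, Gmaj7 ends at 14.
Beat 12 falls within Gmaj7.

Gmaj7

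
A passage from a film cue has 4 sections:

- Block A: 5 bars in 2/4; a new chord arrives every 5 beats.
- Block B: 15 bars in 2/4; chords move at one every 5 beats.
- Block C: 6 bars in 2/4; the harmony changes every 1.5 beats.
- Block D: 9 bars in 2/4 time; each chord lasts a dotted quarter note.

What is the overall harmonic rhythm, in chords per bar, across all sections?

A: 5 × 2 = 10 beats ÷ 5 = 2 chords.
B: 15 × 2 = 30 beats ÷ 5 = 6 chords.
C: 6 × 2 = 12 beats ÷ 1.5 = 8 chords.
D: 9 × 2 = 18 beats ÷ 1.5 = 12 chords.
Overall: 28 chords over 35 bars → 28/35 = 0.8 chords per bar.

0.8 chords per bar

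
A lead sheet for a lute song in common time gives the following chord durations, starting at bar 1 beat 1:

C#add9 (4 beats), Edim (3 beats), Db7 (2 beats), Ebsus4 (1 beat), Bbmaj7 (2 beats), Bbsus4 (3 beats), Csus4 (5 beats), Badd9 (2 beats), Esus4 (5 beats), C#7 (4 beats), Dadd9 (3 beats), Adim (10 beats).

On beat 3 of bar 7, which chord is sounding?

Beat 3 of bar 7 is beat (7−1)×4 + 3 = 27 overall.
Running totals: C#add9 ends at 4, Edim ends at 7, Db7 ends at 9, Ebsus4 ends at 10, Bbmaj7 ends at 12, Bbsus4 ends at 15, Csus4 ends at 20, Badd9 ends at 22, Esus4 ends at 27.
Beat 27 falls within Esus4.

Esus4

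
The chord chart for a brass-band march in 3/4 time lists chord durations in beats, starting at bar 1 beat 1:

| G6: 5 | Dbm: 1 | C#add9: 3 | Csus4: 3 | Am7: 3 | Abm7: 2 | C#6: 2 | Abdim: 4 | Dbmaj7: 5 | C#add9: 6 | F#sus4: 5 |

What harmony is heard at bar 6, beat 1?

Beat 1 of bar 6 is beat (6−1)×3 + 1 = 16 overall.
Running totals: G6 ends at 5, Dbm ends at 6, C#add9 ends at 9, Csus4 ends at 12, Am7 ends at 15, Abm7 ends at 17.
Beat 16 falls within Abm7.

Abm7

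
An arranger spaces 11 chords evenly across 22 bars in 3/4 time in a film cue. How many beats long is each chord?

6 beats

22 bars × 3 beats/bar = 66 beats total.
66 beats ÷ 11 chords = 6 beats per chord.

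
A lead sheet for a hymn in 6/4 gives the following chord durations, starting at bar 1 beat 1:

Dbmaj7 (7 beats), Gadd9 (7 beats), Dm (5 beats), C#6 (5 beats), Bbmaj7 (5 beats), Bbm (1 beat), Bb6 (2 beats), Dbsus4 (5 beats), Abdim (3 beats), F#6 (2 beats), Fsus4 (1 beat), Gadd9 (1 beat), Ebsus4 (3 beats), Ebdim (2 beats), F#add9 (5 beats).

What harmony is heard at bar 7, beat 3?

Beat 3 of bar 7 is beat (7−1)×6 + 3 = 39 overall.
Running totals: Dbmaj7 ends at 7, Gadd9 ends at 14, Dm ends at 19, C#6 ends at 24, Bbmaj7 ends at 29, Bbm ends at 30, Bb6 ends at 32, Dbsus4 ends at 37, Abdim ends at 40.
Beat 39 falls within Abdim.

Abdim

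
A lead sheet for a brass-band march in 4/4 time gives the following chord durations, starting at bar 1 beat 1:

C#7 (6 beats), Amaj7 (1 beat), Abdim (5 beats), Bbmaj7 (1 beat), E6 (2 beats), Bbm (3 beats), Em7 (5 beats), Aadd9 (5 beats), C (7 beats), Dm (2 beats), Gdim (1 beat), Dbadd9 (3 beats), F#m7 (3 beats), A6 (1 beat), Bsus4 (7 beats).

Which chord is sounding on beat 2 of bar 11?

F#m7

Beat 2 of bar 11 is beat (11−1)×4 + 2 = 42 overall.
Running totals: C#7 ends at 6, Amaj7 ends at 7, Abdim ends at 12, Bbmaj7 ends at 13, E6 ends at 15, Bbm ends at 18, Em7 ends at 23, Aadd9 ends at 28, C ends at 35, Dm ends at 37, Gdim ends at 38, Dbadd9 ends at 41, F#m7 ends at 44.
Beat 42 falls within F#m7.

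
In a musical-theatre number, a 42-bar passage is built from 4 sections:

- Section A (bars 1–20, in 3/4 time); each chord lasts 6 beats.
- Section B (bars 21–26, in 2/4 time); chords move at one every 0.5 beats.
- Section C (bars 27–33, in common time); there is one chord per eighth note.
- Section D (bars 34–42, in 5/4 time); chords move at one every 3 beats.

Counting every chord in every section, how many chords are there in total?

A has 60 beats and chords last 6 each, so 10 chords.
B has 12 beats and chords last 0.5 each, so 24 chords.
C has 28 beats and chords last 0.5 each, so 56 chords.
D has 45 beats and chords last 3 each, so 15 chords.
Total: 10 + 24 + 56 + 15 = 105.

105 chords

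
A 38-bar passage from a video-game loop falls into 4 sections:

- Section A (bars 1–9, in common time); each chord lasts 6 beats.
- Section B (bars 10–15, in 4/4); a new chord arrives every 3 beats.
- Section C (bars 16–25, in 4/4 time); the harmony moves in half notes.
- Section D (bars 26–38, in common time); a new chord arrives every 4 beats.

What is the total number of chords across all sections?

47 chords

A: 9·4 = 36 beats, 36/6 = 6 chords.
B: 6·4 = 24 beats, 24/3 = 8 chords.
C: 10·4 = 40 beats, 40/2 = 20 chords.
D: 13·4 = 52 beats, 52/4 = 13 chords.
Total: 6 + 8 + 20 + 13 = 47.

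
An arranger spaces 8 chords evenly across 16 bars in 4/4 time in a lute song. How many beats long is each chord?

16 bars × 4 beats/bar = 64 beats total.
64 beats ÷ 8 chords = 8 beats per chord.

8 beats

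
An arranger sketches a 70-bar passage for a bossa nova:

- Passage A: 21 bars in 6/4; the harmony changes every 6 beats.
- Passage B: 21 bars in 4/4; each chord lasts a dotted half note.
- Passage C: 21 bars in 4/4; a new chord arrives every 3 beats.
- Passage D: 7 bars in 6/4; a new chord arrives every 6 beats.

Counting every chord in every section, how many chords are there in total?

A: 21 bars × 6 beats = 126 beats; 6 beats/chord → 21 chords.
B: 21 bars × 4 beats = 84 beats; 3 beats/chord → 28 chords.
C: 21 bars × 4 beats = 84 beats; 3 beats/chord → 28 chords.
D: 7 bars × 6 beats = 42 beats; 6 beats/chord → 7 chords.
Total: 21 + 28 + 28 + 7 = 84.

84 chords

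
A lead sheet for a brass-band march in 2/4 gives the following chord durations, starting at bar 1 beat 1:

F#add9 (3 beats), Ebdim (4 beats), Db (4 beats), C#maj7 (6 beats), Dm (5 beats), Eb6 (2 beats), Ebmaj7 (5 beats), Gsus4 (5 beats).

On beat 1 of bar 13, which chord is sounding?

Ebmaj7

Beat 1 of bar 13 is beat (13−1)×2 + 1 = 25 overall.
Running totals: F#add9 ends at 3, Ebdim ends at 7, Db ends at 11, C#maj7 ends at 17, Dm ends at 22, Eb6 ends at 24, Ebmaj7 ends at 29.
Beat 25 falls within Ebmaj7.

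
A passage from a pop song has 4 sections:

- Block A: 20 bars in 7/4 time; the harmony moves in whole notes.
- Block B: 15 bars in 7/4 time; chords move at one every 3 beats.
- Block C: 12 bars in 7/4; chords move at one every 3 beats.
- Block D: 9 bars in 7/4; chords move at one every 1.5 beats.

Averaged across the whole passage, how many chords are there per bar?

2.5 chords per bar

A: 20 × 7 = 140 beats ÷ 4 = 35 chords.
B: 15 × 7 = 105 beats ÷ 3 = 35 chords.
C: 12 × 7 = 84 beats ÷ 3 = 28 chords.
D: 9 × 7 = 63 beats ÷ 1.5 = 42 chords.
Overall: 140 chords over 56 bars → 140/56 = 2.5 chords per bar.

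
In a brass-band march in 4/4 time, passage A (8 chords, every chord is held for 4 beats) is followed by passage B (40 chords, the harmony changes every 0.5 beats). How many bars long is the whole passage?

13 bars

A: 8 × 4 = 32 beats = 8 bars.
B: 40 × 0.5 = 20 beats = 5 bars.
Total: 8 + 5 = 13 bars.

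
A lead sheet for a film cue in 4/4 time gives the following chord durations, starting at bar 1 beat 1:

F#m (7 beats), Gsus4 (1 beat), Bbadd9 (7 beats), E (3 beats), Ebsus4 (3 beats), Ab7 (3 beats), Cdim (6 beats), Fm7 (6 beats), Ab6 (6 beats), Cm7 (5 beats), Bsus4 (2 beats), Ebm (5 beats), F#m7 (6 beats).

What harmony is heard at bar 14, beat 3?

Beat 3 of bar 14 is beat (14−1)×4 + 3 = 55 overall.
Running totals: F#m ends at 7, Gsus4 ends at 8, Bbadd9 ends at 15, E ends at 18, Ebsus4 ends at 21, Ab7 ends at 24, Cdim ends at 30, Fm7 ends at 36, Ab6 ends at 42, Cm7 ends at 47, Bsus4 ends at 49, Ebm ends at 54, F#m7 ends at 60.
Beat 55 falls within F#m7.

F#m7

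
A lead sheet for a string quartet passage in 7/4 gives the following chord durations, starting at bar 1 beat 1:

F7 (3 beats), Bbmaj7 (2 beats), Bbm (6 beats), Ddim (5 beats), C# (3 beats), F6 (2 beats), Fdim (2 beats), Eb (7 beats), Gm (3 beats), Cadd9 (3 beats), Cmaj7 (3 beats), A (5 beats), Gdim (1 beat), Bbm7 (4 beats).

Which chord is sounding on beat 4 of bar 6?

Cmaj7

Beat 4 of bar 6 is beat (6−1)×7 + 4 = 39 overall.
Running totals: F7 ends at 3, Bbmaj7 ends at 5, Bbm ends at 11, Ddim ends at 16, C# ends at 19, F6 ends at 21, Fdim ends at 23, Eb ends at 30, Gm ends at 33, Cadd9 ends at 36, Cmaj7 ends at 39.
Beat 39 falls within Cmaj7.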